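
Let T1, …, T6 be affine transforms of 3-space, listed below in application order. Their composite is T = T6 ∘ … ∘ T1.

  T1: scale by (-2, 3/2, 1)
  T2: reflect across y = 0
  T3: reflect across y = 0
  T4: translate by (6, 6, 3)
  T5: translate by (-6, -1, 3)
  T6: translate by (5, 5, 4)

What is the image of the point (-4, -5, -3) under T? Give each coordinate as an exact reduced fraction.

T(p) = (13, 5/2, 7)

T1 scale by (-2, 3/2, 1): (-4, -5, -3) → (8, -15/2, -3)
T2 reflect across y = 0: (8, -15/2, -3) → (8, 15/2, -3)
T3 reflect across y = 0: (8, 15/2, -3) → (8, -15/2, -3)
T4 translate by (6, 6, 3): (8, -15/2, -3) → (14, -3/2, 0)
T5 translate by (-6, -1, 3): (14, -3/2, 0) → (8, -5/2, 3)
T6 translate by (5, 5, 4): (8, -5/2, 3) → (13, 5/2, 7)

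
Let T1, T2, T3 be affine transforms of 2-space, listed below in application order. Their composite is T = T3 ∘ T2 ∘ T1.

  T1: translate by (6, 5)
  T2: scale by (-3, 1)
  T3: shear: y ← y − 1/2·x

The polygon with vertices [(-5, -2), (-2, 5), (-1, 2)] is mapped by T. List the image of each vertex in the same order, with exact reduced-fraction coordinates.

image vertices: (-3, 9/2), (-12, 16), (-15, 29/2)

T1 translate by (6, 5): (-5, -2) → (1, 3); (-2, 5) → (4, 10); (-1, 2) → (5, 7)
T2 scale by (-3, 1): (1, 3) → (-3, 3); (4, 10) → (-12, 10); (5, 7) → (-15, 7)
T3 shear: y ← y − 1/2·x: (-3, 3) → (-3, 9/2); (-12, 10) → (-12, 16); (-15, 7) → (-15, 29/2)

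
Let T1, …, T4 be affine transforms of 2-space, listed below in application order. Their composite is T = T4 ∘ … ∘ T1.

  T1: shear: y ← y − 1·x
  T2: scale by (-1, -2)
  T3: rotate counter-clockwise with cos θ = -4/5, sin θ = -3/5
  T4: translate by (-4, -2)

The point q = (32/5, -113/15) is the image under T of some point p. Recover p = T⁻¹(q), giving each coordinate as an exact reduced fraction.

p = (5, -1/3)

T1 = [1 0 0; -1 1 0; 0 0 1]
T2·T1 = [-1 0 0; 2 -2 0; 0 0 1]
T3·…·T1 = [2 -6/5 0; -1 8/5 0; 0 0 1]
T4·…·T1 = [2 -6/5 -4; -1 8/5 -2; 0 0 1]
det M = 2; M⁻¹ = [4/5 3/5 22/5; 1/2 1 4; 0 0 1]
M⁻¹ · (32/5, -113/15)ᵀ = (5, -1/3)ᵀ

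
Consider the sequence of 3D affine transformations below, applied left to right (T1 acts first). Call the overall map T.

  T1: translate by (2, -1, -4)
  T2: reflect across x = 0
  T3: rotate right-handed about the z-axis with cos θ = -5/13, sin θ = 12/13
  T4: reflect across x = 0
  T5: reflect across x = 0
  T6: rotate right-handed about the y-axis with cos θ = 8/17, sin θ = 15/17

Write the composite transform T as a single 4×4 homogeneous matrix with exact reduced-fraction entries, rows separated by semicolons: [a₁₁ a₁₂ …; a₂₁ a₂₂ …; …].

T = [40/221 -96/221 15/17 -604/221; -12/13 -5/13 0 -19/13; -75/221 180/221 8/17 -746/221; 0 0 0 1]

T1 = [1 0 0 2; 0 1 0 -1; 0 0 1 -4; 0 0 0 1]
T2·T1 = [-1 0 0 -2; 0 1 0 -1; 0 0 1 -4; 0 0 0 1]
T3·…·T1 = [5/13 -12/13 0 22/13; -12/13 -5/13 0 -19/13; 0 0 1 -4; 0 0 0 1]
T4·…·T1 = [-5/13 12/13 0 -22/13; -12/13 -5/13 0 -19/13; 0 0 1 -4; 0 0 0 1]
T5·…·T1 = [5/13 -12/13 0 22/13; -12/13 -5/13 0 -19/13; 0 0 1 -4; 0 0 0 1]
T6·…·T1 = [40/221 -96/221 15/17 -604/221; -12/13 -5/13 0 -19/13; -75/221 180/221 8/17 -746/221; 0 0 0 1]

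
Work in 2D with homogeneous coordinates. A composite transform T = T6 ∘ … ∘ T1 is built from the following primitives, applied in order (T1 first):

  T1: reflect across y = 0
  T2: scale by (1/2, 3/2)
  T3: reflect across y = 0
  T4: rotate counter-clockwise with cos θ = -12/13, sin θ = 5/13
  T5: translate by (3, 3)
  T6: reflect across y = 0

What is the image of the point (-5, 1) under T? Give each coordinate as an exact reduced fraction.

T1 reflect across y = 0: (-5, 1) → (-5, -1)
T2 scale by (1/2, 3/2): (-5, -1) → (-5/2, -3/2)
T3 reflect across y = 0: (-5/2, -3/2) → (-5/2, 3/2)
T4 rotate counter-clockwise with cos θ = -12/13, sin θ = 5/13: (-5/2, 3/2) → (45/26, -61/26)
T5 translate by (3, 3): (45/26, -61/26) → (123/26, 17/26)
T6 reflect across y = 0: (123/26, 17/26) → (123/26, -17/26)

T(p) = (123/26, -17/26)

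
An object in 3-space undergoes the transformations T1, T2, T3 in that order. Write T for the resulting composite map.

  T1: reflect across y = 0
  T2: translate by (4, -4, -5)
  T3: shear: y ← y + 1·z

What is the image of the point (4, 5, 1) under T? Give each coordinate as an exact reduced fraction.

T1 reflect across y = 0: (4, 5, 1) → (4, -5, 1)
T2 translate by (4, -4, -5): (4, -5, 1) → (8, -9, -4)
T3 shear: y ← y + 1·z: (8, -9, -4) → (8, -13, -4)

T(p) = (8, -13, -4)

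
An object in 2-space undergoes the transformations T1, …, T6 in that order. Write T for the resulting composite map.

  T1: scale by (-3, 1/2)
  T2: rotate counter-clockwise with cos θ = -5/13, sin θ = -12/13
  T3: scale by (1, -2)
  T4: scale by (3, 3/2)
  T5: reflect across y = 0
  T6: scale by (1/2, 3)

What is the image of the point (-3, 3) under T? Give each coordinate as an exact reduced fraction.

T1 scale by (-3, 1/2): (-3, 3) → (9, 3/2)
T2 rotate counter-clockwise with cos θ = -5/13, sin θ = -12/13: (9, 3/2) → (-27/13, -231/26)
T3 scale by (1, -2): (-27/13, -231/26) → (-27/13, 231/13)
T4 scale by (3, 3/2): (-27/13, 231/13) → (-81/13, 693/26)
T5 reflect across y = 0: (-81/13, 693/26) → (-81/13, -693/26)
T6 scale by (1/2, 3): (-81/13, -693/26) → (-81/26, -2079/26)

T(p) = (-81/26, -2079/26)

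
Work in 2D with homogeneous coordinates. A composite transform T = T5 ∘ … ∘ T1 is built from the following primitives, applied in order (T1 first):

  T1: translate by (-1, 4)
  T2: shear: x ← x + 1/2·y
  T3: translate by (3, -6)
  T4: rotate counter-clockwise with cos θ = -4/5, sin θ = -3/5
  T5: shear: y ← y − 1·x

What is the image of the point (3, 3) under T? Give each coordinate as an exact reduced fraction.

T(p) = (-31/5, 3/10)

T1 translate by (-1, 4): (3, 3) → (2, 7)
T2 shear: x ← x + 1/2·y: (2, 7) → (11/2, 7)
T3 translate by (3, -6): (11/2, 7) → (17/2, 1)
T4 rotate counter-clockwise with cos θ = -4/5, sin θ = -3/5: (17/2, 1) → (-31/5, -59/10)
T5 shear: y ← y − 1·x: (-31/5, -59/10) → (-31/5, 3/10)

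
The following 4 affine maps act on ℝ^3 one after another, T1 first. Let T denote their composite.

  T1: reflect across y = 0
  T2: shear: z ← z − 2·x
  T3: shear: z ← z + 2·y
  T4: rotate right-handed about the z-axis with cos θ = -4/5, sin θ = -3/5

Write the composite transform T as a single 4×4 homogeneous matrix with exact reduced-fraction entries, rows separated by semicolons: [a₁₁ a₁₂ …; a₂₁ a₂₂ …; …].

T = [-4/5 -3/5 0 0; -3/5 4/5 0 0; -2 -2 1 0; 0 0 0 1]

T1 = [1 0 0 0; 0 -1 0 0; 0 0 1 0; 0 0 0 1]
T2·T1 = [1 0 0 0; 0 -1 0 0; -2 0 1 0; 0 0 0 1]
T3·…·T1 = [1 0 0 0; 0 -1 0 0; -2 -2 1 0; 0 0 0 1]
T4·…·T1 = [-4/5 -3/5 0 0; -3/5 4/5 0 0; -2 -2 1 0; 0 0 0 1]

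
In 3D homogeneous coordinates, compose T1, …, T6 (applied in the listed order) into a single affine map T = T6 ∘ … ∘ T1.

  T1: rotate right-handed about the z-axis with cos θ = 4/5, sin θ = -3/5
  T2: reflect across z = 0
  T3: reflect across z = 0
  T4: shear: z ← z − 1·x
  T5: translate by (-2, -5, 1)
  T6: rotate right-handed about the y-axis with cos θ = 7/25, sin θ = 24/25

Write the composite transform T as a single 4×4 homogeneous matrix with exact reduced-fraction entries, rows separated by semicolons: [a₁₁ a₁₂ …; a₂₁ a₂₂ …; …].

T = [-68/125 -51/125 24/25 2/5; -3/5 4/5 0 -5; -124/125 -93/125 7/25 11/5; 0 0 0 1]

T1 = [4/5 3/5 0 0; -3/5 4/5 0 0; 0 0 1 0; 0 0 0 1]
T2·T1 = [4/5 3/5 0 0; -3/5 4/5 0 0; 0 0 -1 0; 0 0 0 1]
T3·…·T1 = [4/5 3/5 0 0; -3/5 4/5 0 0; 0 0 1 0; 0 0 0 1]
T4·…·T1 = [4/5 3/5 0 0; -3/5 4/5 0 0; -4/5 -3/5 1 0; 0 0 0 1]
T5·…·T1 = [4/5 3/5 0 -2; -3/5 4/5 0 -5; -4/5 -3/5 1 1; 0 0 0 1]
T6·…·T1 = [-68/125 -51/125 24/25 2/5; -3/5 4/5 0 -5; -124/125 -93/125 7/25 11/5; 0 0 0 1]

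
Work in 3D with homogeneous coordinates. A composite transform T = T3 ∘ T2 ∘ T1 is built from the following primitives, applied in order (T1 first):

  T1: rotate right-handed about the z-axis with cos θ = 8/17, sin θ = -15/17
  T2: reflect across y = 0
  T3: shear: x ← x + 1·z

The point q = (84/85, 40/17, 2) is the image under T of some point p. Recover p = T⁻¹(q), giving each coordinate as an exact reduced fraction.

T1 = [8/17 15/17 0 0; -15/17 8/17 0 0; 0 0 1 0; 0 0 0 1]
T2·T1 = [8/17 15/17 0 0; 15/17 -8/17 0 0; 0 0 1 0; 0 0 0 1]
T3·…·T1 = [8/17 15/17 1 0; 15/17 -8/17 0 0; 0 0 1 0; 0 0 0 1]
det M = -1; M⁻¹ = [8/17 15/17 -8/17 0; 15/17 -8/17 -15/17 0; 0 0 1 0; 0 0 0 1]
M⁻¹ · (84/85, 40/17, 2)ᵀ = (8/5, -2, 2)ᵀ

p = (8/5, -2, 2)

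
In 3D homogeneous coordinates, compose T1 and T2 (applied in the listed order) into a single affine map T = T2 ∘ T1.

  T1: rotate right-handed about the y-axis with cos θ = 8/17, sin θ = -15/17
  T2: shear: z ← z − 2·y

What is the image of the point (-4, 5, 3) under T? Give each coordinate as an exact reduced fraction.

T1 rotate right-handed about the y-axis with cos θ = 8/17, sin θ = -15/17: (-4, 5, 3) → (-77/17, 5, -36/17)
T2 shear: z ← z − 2·y: (-77/17, 5, -36/17) → (-77/17, 5, -206/17)

T(p) = (-77/17, 5, -206/17)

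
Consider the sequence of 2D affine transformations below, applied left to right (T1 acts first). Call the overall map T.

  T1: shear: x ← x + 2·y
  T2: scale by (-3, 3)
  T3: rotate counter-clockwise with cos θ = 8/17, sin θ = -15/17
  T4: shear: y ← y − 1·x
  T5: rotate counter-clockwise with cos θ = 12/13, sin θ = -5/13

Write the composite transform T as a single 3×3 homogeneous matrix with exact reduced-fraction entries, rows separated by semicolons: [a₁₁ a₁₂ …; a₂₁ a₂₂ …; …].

T1 = [1 2 0; 0 1 0; 0 0 1]
T2·T1 = [-3 -6 0; 0 3 0; 0 0 1]
T3·…·T1 = [-24/17 -3/17 0; 45/17 114/17 0; 0 0 1]
T4·…·T1 = [-24/17 -3/17 0; 69/17 117/17 0; 0 0 1]
T5·…·T1 = [57/221 549/221 0; 948/221 1419/221 0; 0 0 1]

T = [57/221 549/221 0; 948/221 1419/221 0; 0 0 1]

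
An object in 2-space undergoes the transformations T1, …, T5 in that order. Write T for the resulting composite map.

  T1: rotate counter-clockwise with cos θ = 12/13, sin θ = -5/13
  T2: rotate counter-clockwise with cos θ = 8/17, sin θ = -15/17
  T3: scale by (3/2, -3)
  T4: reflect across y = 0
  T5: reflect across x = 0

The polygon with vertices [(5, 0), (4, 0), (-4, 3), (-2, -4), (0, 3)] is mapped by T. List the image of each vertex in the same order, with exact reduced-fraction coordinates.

image vertices: (-315/442, -3300/221), (-126/221, -2640/221), (-864/221, 2829/221), (1383/221, 1068/221), (-990/221, 189/221)

T1 rotate counter-clockwise with cos θ = 12/13, sin θ = -5/13: (5, 0) → (60/13, -25/13); (4, 0) → (48/13, -20/13); (-4, 3) → (-33/13, 56/13); (-2, -4) → (-44/13, -38/13); (0, 3) → (15/13, 36/13)
T2 rotate counter-clockwise with cos θ = 8/17, sin θ = -15/17: (60/13, -25/13) → (105/221, -1100/221); (48/13, -20/13) → (84/221, -880/221); (-33/13, 56/13) → (576/221, 943/221); (-44/13, -38/13) → (-922/221, 356/221); (15/13, 36/13) → (660/221, 63/221)
T3 scale by (3/2, -3): (105/221, -1100/221) → (315/442, 3300/221); (84/221, -880/221) → (126/221, 2640/221); (576/221, 943/221) → (864/221, -2829/221); (-922/221, 356/221) → (-1383/221, -1068/221); (660/221, 63/221) → (990/221, -189/221)
T4 reflect across y = 0: (315/442, 3300/221) → (315/442, -3300/221); (126/221, 2640/221) → (126/221, -2640/221); (864/221, -2829/221) → (864/221, 2829/221); (-1383/221, -1068/221) → (-1383/221, 1068/221); (990/221, -189/221) → (990/221, 189/221)
T5 reflect across x = 0: (315/442, -3300/221) → (-315/442, -3300/221); (126/221, -2640/221) → (-126/221, -2640/221); (864/221, 2829/221) → (-864/221, 2829/221); (-1383/221, 1068/221) → (1383/221, 1068/221); (990/221, 189/221) → (-990/221, 189/221)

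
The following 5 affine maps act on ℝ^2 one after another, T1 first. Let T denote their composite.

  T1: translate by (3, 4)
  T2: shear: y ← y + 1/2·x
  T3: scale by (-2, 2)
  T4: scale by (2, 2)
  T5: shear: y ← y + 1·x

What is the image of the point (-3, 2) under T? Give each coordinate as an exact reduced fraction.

T1 translate by (3, 4): (-3, 2) → (0, 6)
T2 shear: y ← y + 1/2·x: (0, 6) → (0, 6)
T3 scale by (-2, 2): (0, 6) → (0, 12)
T4 scale by (2, 2): (0, 12) → (0, 24)
T5 shear: y ← y + 1·x: (0, 24) → (0, 24)

T(p) = (0, 24)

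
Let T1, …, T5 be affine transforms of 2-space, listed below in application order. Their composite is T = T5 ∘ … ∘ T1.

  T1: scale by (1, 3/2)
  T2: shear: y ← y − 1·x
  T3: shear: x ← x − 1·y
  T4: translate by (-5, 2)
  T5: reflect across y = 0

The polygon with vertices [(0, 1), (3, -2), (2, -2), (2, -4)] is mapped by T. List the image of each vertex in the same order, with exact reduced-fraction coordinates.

image vertices: (-13/2, -7/2), (4, 4), (2, 3), (5, 6)

T1 scale by (1, 3/2): (0, 1) → (0, 3/2); (3, -2) → (3, -3); (2, -2) → (2, -3); (2, -4) → (2, -6)
T2 shear: y ← y − 1·x: (0, 3/2) → (0, 3/2); (3, -3) → (3, -6); (2, -3) → (2, -5); (2, -6) → (2, -8)
T3 shear: x ← x − 1·y: (0, 3/2) → (-3/2, 3/2); (3, -6) → (9, -6); (2, -5) → (7, -5); (2, -8) → (10, -8)
T4 translate by (-5, 2): (-3/2, 3/2) → (-13/2, 7/2); (9, -6) → (4, -4); (7, -5) → (2, -3); (10, -8) → (5, -6)
T5 reflect across y = 0: (-13/2, 7/2) → (-13/2, -7/2); (4, -4) → (4, 4); (2, -3) → (2, 3); (5, -6) → (5, 6)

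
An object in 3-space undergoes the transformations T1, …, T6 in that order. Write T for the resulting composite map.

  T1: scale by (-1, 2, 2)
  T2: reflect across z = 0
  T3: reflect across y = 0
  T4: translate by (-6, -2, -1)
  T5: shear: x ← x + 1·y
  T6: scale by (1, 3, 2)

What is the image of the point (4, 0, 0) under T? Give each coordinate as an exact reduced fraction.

T1 scale by (-1, 2, 2): (4, 0, 0) → (-4, 0, 0)
T2 reflect across z = 0: (-4, 0, 0) → (-4, 0, 0)
T3 reflect across y = 0: (-4, 0, 0) → (-4, 0, 0)
T4 translate by (-6, -2, -1): (-4, 0, 0) → (-10, -2, -1)
T5 shear: x ← x + 1·y: (-10, -2, -1) → (-12, -2, -1)
T6 scale by (1, 3, 2): (-12, -2, -1) → (-12, -6, -2)

T(p) = (-12, -6, -2)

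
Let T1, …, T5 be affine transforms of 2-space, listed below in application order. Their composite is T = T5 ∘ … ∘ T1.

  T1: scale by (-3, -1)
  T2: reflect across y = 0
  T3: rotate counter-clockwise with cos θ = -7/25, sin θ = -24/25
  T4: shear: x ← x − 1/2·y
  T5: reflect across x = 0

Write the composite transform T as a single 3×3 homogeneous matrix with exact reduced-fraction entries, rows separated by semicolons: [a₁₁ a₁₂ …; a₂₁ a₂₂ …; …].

T1 = [-3 0 0; 0 -1 0; 0 0 1]
T2·T1 = [-3 0 0; 0 1 0; 0 0 1]
T3·…·T1 = [21/25 24/25 0; 72/25 -7/25 0; 0 0 1]
T4·…·T1 = [-3/5 11/10 0; 72/25 -7/25 0; 0 0 1]
T5·…·T1 = [3/5 -11/10 0; 72/25 -7/25 0; 0 0 1]

T = [3/5 -11/10 0; 72/25 -7/25 0; 0 0 1]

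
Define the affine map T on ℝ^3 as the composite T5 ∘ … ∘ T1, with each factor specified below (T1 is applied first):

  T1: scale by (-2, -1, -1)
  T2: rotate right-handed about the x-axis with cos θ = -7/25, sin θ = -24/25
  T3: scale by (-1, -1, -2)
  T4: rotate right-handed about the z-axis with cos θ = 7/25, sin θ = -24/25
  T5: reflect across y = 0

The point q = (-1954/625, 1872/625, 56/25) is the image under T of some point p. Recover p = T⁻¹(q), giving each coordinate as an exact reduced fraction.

T1 = [-2 0 0 0; 0 -1 0 0; 0 0 -1 0; 0 0 0 1]
T2·T1 = [-2 0 0 0; 0 7/25 -24/25 0; 0 24/25 7/25 0; 0 0 0 1]
T3·…·T1 = [2 0 0 0; 0 -7/25 24/25 0; 0 -48/25 -14/25 0; 0 0 0 1]
T4·…·T1 = [14/25 -168/625 576/625 0; -48/25 -49/625 168/625 0; 0 -48/25 -14/25 0; 0 0 0 1]
T5·…·T1 = [14/25 -168/625 576/625 0; 48/25 49/625 -168/625 0; 0 -48/25 -14/25 0; 0 0 0 1]
det M = -4; M⁻¹ = [7/50 12/25 0 0; -168/625 49/625 -12/25 0; 576/625 -168/625 -7/50 0; 0 0 0 1]
M⁻¹ · (-1954/625, 1872/625, 56/25)ᵀ = (1, 0, -4)ᵀ

p = (1, 0, -4)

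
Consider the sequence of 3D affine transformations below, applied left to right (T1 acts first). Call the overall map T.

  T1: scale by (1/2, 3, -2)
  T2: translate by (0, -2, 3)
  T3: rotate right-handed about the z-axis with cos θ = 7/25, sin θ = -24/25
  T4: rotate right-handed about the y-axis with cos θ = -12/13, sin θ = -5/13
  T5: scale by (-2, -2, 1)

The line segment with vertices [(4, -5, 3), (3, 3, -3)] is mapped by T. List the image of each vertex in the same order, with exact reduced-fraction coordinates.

T1 scale by (1/2, 3, -2): (4, -5, 3) → (2, -15, -6); (3, 3, -3) → (3/2, 9, 6)
T2 translate by (0, -2, 3): (2, -15, -6) → (2, -17, -3); (3/2, 9, 6) → (3/2, 7, 9)
T3 rotate right-handed about the z-axis with cos θ = 7/25, sin θ = -24/25: (2, -17, -3) → (-394/25, -167/25, -3); (3/2, 7, 9) → (357/50, 13/25, 9)
T4 rotate right-handed about the y-axis with cos θ = -12/13, sin θ = -5/13: (-394/25, -167/25, -3) → (5103/325, -167/25, -214/65); (357/50, 13/25, 9) → (-3267/325, 13/25, -723/130)
T5 scale by (-2, -2, 1): (5103/325, -167/25, -214/65) → (-10206/325, 334/25, -214/65); (-3267/325, 13/25, -723/130) → (6534/325, -26/25, -723/130)

image vertices: (-10206/325, 334/25, -214/65), (6534/325, -26/25, -723/130)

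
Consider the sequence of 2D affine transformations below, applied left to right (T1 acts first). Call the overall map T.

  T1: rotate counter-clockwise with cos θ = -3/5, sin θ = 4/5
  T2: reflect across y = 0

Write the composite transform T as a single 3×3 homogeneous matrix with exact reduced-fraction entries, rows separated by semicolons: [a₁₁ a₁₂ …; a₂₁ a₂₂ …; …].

T1 = [-3/5 -4/5 0; 4/5 -3/5 0; 0 0 1]
T2·T1 = [-3/5 -4/5 0; -4/5 3/5 0; 0 0 1]

T = [-3/5 -4/5 0; -4/5 3/5 0; 0 0 1]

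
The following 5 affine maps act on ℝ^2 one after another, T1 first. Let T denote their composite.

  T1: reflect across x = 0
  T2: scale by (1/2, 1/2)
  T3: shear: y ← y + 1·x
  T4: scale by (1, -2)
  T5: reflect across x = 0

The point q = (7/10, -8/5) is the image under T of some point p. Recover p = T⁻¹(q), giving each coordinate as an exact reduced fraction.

T1 = [-1 0 0; 0 1 0; 0 0 1]
T2·T1 = [-1/2 0 0; 0 1/2 0; 0 0 1]
T3·…·T1 = [-1/2 0 0; -1/2 1/2 0; 0 0 1]
T4·…·T1 = [-1/2 0 0; 1 -1 0; 0 0 1]
T5·…·T1 = [1/2 0 0; 1 -1 0; 0 0 1]
det M = -1/2; M⁻¹ = [2 0 0; 2 -1 0; 0 0 1]
M⁻¹ · (7/10, -8/5)ᵀ = (7/5, 3)ᵀ

p = (7/5, 3)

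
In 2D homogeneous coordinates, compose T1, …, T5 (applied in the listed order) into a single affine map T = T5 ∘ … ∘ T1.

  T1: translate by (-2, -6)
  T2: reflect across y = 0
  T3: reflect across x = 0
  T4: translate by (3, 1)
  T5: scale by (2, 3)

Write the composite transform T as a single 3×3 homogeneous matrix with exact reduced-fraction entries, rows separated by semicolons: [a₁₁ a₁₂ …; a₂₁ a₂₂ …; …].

T = [-2 0 10; 0 -3 21; 0 0 1]

T1 = [1 0 -2; 0 1 -6; 0 0 1]
T2·T1 = [1 0 -2; 0 -1 6; 0 0 1]
T3·…·T1 = [-1 0 2; 0 -1 6; 0 0 1]
T4·…·T1 = [-1 0 5; 0 -1 7; 0 0 1]
T5·…·T1 = [-2 0 10; 0 -3 21; 0 0 1]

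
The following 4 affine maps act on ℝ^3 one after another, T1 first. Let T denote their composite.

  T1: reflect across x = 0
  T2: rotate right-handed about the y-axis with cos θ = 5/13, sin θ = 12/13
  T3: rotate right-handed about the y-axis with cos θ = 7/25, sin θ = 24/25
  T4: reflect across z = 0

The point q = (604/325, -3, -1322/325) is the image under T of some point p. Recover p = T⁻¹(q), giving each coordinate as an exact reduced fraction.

T1 = [-1 0 0 0; 0 1 0 0; 0 0 1 0; 0 0 0 1]
T2·T1 = [-5/13 0 12/13 0; 0 1 0 0; 12/13 0 5/13 0; 0 0 0 1]
T3·…·T1 = [253/325 0 204/325 0; 0 1 0 0; 204/325 0 -253/325 0; 0 0 0 1]
T4·…·T1 = [253/325 0 204/325 0; 0 1 0 0; -204/325 0 253/325 0; 0 0 0 1]
det M = 1; M⁻¹ = [253/325 0 -204/325 0; 0 1 0 0; 204/325 0 253/325 0; 0 0 0 1]
M⁻¹ · (604/325, -3, -1322/325)ᵀ = (4, -3, -2)ᵀ

p = (4, -3, -2)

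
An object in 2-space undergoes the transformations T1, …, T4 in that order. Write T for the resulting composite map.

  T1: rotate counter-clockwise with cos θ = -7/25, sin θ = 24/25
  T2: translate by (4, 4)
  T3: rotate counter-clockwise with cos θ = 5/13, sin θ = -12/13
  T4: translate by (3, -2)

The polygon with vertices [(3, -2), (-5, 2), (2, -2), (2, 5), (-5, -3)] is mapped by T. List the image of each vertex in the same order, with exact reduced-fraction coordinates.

image vertices: (3842/325, -1244/325), (1002/325, -1864/325), (3589/325, -1448/325), (2161/325, 323/325), (2022/325, -3129/325)

T1 rotate counter-clockwise with cos θ = -7/25, sin θ = 24/25: (3, -2) → (27/25, 86/25); (-5, 2) → (-13/25, -134/25); (2, -2) → (34/25, 62/25); (2, 5) → (-134/25, 13/25); (-5, -3) → (107/25, -99/25)
T2 translate by (4, 4): (27/25, 86/25) → (127/25, 186/25); (-13/25, -134/25) → (87/25, -34/25); (34/25, 62/25) → (134/25, 162/25); (-134/25, 13/25) → (-34/25, 113/25); (107/25, -99/25) → (207/25, 1/25)
T3 rotate counter-clockwise with cos θ = 5/13, sin θ = -12/13: (127/25, 186/25) → (2867/325, -594/325); (87/25, -34/25) → (27/325, -1214/325); (134/25, 162/25) → (2614/325, -798/325); (-34/25, 113/25) → (1186/325, 973/325); (207/25, 1/25) → (1047/325, -2479/325)
T4 translate by (3, -2): (2867/325, -594/325) → (3842/325, -1244/325); (27/325, -1214/325) → (1002/325, -1864/325); (2614/325, -798/325) → (3589/325, -1448/325); (1186/325, 973/325) → (2161/325, 323/325); (1047/325, -2479/325) → (2022/325, -3129/325)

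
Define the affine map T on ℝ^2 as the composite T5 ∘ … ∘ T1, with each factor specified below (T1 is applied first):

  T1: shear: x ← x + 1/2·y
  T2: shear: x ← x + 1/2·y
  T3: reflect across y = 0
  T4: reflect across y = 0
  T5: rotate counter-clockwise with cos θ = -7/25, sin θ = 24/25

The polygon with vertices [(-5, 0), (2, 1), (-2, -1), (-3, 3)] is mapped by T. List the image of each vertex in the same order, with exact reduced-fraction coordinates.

T1 shear: x ← x + 1/2·y: (-5, 0) → (-5, 0); (2, 1) → (5/2, 1); (-2, -1) → (-5/2, -1); (-3, 3) → (-3/2, 3)
T2 shear: x ← x + 1/2·y: (-5, 0) → (-5, 0); (5/2, 1) → (3, 1); (-5/2, -1) → (-3, -1); (-3/2, 3) → (0, 3)
T3 reflect across y = 0: (-5, 0) → (-5, 0); (3, 1) → (3, -1); (-3, -1) → (-3, 1); (0, 3) → (0, -3)
T4 reflect across y = 0: (-5, 0) → (-5, 0); (3, -1) → (3, 1); (-3, 1) → (-3, -1); (0, -3) → (0, 3)
T5 rotate counter-clockwise with cos θ = -7/25, sin θ = 24/25: (-5, 0) → (7/5, -24/5); (3, 1) → (-9/5, 13/5); (-3, -1) → (9/5, -13/5); (0, 3) → (-72/25, -21/25)

image vertices: (7/5, -24/5), (-9/5, 13/5), (9/5, -13/5), (-72/25, -21/25)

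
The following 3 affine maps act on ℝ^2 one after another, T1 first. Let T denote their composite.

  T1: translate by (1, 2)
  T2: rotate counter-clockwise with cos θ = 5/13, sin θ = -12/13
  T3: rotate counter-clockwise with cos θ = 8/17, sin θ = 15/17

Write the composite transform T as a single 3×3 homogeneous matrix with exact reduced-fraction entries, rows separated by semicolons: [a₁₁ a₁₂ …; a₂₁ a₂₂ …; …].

T = [220/221 21/221 262/221; -21/221 220/221 419/221; 0 0 1]

T1 = [1 0 1; 0 1 2; 0 0 1]
T2·T1 = [5/13 12/13 29/13; -12/13 5/13 -2/13; 0 0 1]
T3·…·T1 = [220/221 21/221 262/221; -21/221 220/221 419/221; 0 0 1]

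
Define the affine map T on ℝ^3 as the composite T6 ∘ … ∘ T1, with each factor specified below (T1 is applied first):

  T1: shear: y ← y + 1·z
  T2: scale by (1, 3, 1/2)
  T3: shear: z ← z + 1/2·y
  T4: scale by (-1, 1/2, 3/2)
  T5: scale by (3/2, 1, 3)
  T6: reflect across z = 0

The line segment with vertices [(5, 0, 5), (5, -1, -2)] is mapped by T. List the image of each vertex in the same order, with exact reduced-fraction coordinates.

T1 shear: y ← y + 1·z: (5, 0, 5) → (5, 5, 5); (5, -1, -2) → (5, -3, -2)
T2 scale by (1, 3, 1/2): (5, 5, 5) → (5, 15, 5/2); (5, -3, -2) → (5, -9, -1)
T3 shear: z ← z + 1/2·y: (5, 15, 5/2) → (5, 15, 10); (5, -9, -1) → (5, -9, -11/2)
T4 scale by (-1, 1/2, 3/2): (5, 15, 10) → (-5, 15/2, 15); (5, -9, -11/2) → (-5, -9/2, -33/4)
T5 scale by (3/2, 1, 3): (-5, 15/2, 15) → (-15/2, 15/2, 45); (-5, -9/2, -33/4) → (-15/2, -9/2, -99/4)
T6 reflect across z = 0: (-15/2, 15/2, 45) → (-15/2, 15/2, -45); (-15/2, -9/2, -99/4) → (-15/2, -9/2, 99/4)

image vertices: (-15/2, 15/2, -45), (-15/2, -9/2, 99/4)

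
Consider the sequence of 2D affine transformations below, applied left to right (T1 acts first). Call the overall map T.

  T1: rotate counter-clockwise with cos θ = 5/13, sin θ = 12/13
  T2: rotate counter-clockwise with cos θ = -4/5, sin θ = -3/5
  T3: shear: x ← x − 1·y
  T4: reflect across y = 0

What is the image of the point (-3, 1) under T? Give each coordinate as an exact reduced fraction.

T(p) = (-38/13, -41/13)

T1 rotate counter-clockwise with cos θ = 5/13, sin θ = 12/13: (-3, 1) → (-27/13, -31/13)
T2 rotate counter-clockwise with cos θ = -4/5, sin θ = -3/5: (-27/13, -31/13) → (3/13, 41/13)
T3 shear: x ← x − 1·y: (3/13, 41/13) → (-38/13, 41/13)
T4 reflect across y = 0: (-38/13, 41/13) → (-38/13, -41/13)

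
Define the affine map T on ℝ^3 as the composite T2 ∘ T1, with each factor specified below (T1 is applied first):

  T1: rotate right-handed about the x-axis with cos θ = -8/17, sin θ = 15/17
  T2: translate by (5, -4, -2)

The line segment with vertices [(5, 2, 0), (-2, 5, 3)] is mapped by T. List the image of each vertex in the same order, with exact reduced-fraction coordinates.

T1 rotate right-handed about the x-axis with cos θ = -8/17, sin θ = 15/17: (5, 2, 0) → (5, -16/17, 30/17); (-2, 5, 3) → (-2, -5, 3)
T2 translate by (5, -4, -2): (5, -16/17, 30/17) → (10, -84/17, -4/17); (-2, -5, 3) → (3, -9, 1)

image vertices: (10, -84/17, -4/17), (3, -9, 1)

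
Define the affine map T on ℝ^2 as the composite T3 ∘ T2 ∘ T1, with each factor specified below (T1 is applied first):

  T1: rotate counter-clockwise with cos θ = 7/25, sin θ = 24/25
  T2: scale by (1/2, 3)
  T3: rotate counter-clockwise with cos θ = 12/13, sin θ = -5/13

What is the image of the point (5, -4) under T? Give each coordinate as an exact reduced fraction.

T(p) = (2166/325, 5969/650)

T1 rotate counter-clockwise with cos θ = 7/25, sin θ = 24/25: (5, -4) → (131/25, 92/25)
T2 scale by (1/2, 3): (131/25, 92/25) → (131/50, 276/25)
T3 rotate counter-clockwise with cos θ = 12/13, sin θ = -5/13: (131/50, 276/25) → (2166/325, 5969/650)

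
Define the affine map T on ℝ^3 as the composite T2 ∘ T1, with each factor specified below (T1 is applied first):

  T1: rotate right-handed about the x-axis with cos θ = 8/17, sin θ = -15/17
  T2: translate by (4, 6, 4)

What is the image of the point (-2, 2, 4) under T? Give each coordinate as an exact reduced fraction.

T1 rotate right-handed about the x-axis with cos θ = 8/17, sin θ = -15/17: (-2, 2, 4) → (-2, 76/17, 2/17)
T2 translate by (4, 6, 4): (-2, 76/17, 2/17) → (2, 178/17, 70/17)

T(p) = (2, 178/17, 70/17)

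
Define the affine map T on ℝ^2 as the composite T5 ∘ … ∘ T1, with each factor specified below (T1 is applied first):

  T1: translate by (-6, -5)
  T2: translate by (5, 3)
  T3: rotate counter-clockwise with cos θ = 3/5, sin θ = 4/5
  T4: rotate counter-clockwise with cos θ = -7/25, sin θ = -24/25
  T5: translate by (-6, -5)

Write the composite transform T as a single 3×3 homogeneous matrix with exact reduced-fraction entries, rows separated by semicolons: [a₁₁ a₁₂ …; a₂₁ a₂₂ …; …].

T1 = [1 0 -6; 0 1 -5; 0 0 1]
T2·T1 = [1 0 -1; 0 1 -2; 0 0 1]
T3·…·T1 = [3/5 -4/5 1; 4/5 3/5 -2; 0 0 1]
T4·…·T1 = [3/5 4/5 -11/5; -4/5 3/5 -2/5; 0 0 1]
T5·…·T1 = [3/5 4/5 -41/5; -4/5 3/5 -27/5; 0 0 1]

T = [3/5 4/5 -41/5; -4/5 3/5 -27/5; 0 0 1]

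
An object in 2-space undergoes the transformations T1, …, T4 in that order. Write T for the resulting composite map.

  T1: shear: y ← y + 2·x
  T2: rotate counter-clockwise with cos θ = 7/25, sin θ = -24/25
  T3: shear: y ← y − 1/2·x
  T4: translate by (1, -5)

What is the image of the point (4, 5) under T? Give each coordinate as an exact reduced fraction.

T(p) = (73/5, -12)

T1 shear: y ← y + 2·x: (4, 5) → (4, 13)
T2 rotate counter-clockwise with cos θ = 7/25, sin θ = -24/25: (4, 13) → (68/5, -1/5)
T3 shear: y ← y − 1/2·x: (68/5, -1/5) → (68/5, -7)
T4 translate by (1, -5): (68/5, -7) → (73/5, -12)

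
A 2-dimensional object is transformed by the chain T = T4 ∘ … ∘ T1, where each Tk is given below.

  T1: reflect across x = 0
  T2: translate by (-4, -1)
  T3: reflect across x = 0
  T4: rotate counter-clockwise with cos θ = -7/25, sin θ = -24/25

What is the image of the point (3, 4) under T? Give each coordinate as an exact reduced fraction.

T1 reflect across x = 0: (3, 4) → (-3, 4)
T2 translate by (-4, -1): (-3, 4) → (-7, 3)
T3 reflect across x = 0: (-7, 3) → (7, 3)
T4 rotate counter-clockwise with cos θ = -7/25, sin θ = -24/25: (7, 3) → (23/25, -189/25)

T(p) = (23/25, -189/25)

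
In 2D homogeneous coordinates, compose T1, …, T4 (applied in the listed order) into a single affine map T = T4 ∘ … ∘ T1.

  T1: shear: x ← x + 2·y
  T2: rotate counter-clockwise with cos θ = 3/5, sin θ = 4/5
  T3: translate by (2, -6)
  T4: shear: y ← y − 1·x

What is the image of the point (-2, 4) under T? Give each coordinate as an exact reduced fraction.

T(p) = (12/5, -6/5)

T1 shear: x ← x + 2·y: (-2, 4) → (6, 4)
T2 rotate counter-clockwise with cos θ = 3/5, sin θ = 4/5: (6, 4) → (2/5, 36/5)
T3 translate by (2, -6): (2/5, 36/5) → (12/5, 6/5)
T4 shear: y ← y − 1·x: (12/5, 6/5) → (12/5, -6/5)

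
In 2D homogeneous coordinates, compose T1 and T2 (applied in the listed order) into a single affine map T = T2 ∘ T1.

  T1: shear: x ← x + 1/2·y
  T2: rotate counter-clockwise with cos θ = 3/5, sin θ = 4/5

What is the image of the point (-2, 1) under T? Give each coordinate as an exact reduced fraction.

T1 shear: x ← x + 1/2·y: (-2, 1) → (-3/2, 1)
T2 rotate counter-clockwise with cos θ = 3/5, sin θ = 4/5: (-3/2, 1) → (-17/10, -3/5)

T(p) = (-17/10, -3/5)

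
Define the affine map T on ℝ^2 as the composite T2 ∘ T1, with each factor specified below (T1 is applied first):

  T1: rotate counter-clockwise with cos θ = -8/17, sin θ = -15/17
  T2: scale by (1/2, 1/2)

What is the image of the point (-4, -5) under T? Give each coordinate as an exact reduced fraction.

T(p) = (-43/34, 50/17)

T1 rotate counter-clockwise with cos θ = -8/17, sin θ = -15/17: (-4, -5) → (-43/17, 100/17)
T2 scale by (1/2, 1/2): (-43/17, 100/17) → (-43/34, 50/17)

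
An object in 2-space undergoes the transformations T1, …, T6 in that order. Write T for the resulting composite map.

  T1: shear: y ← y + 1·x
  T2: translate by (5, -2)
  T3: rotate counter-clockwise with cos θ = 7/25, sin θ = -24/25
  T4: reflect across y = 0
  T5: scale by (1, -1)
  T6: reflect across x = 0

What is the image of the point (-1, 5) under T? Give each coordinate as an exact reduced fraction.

T1 shear: y ← y + 1·x: (-1, 5) → (-1, 4)
T2 translate by (5, -2): (-1, 4) → (4, 2)
T3 rotate counter-clockwise with cos θ = 7/25, sin θ = -24/25: (4, 2) → (76/25, -82/25)
T4 reflect across y = 0: (76/25, -82/25) → (76/25, 82/25)
T5 scale by (1, -1): (76/25, 82/25) → (76/25, -82/25)
T6 reflect across x = 0: (76/25, -82/25) → (-76/25, -82/25)

T(p) = (-76/25, -82/25)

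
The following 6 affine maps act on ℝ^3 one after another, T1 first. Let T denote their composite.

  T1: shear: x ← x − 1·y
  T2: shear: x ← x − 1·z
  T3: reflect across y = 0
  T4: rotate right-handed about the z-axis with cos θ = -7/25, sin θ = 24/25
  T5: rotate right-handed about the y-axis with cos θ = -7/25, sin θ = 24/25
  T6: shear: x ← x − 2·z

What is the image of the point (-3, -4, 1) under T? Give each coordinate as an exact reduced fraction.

T(p) = (-2986/625, -28/25, 2129/625)

T1 shear: x ← x − 1·y: (-3, -4, 1) → (1, -4, 1)
T2 shear: x ← x − 1·z: (1, -4, 1) → (0, -4, 1)
T3 reflect across y = 0: (0, -4, 1) → (0, 4, 1)
T4 rotate right-handed about the z-axis with cos θ = -7/25, sin θ = 24/25: (0, 4, 1) → (-96/25, -28/25, 1)
T5 rotate right-handed about the y-axis with cos θ = -7/25, sin θ = 24/25: (-96/25, -28/25, 1) → (1272/625, -28/25, 2129/625)
T6 shear: x ← x − 2·z: (1272/625, -28/25, 2129/625) → (-2986/625, -28/25, 2129/625)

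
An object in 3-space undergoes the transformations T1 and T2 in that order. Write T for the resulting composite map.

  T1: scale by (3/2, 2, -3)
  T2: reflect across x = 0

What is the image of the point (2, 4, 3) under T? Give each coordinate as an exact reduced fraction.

T1 scale by (3/2, 2, -3): (2, 4, 3) → (3, 8, -9)
T2 reflect across x = 0: (3, 8, -9) → (-3, 8, -9)

T(p) = (-3, 8, -9)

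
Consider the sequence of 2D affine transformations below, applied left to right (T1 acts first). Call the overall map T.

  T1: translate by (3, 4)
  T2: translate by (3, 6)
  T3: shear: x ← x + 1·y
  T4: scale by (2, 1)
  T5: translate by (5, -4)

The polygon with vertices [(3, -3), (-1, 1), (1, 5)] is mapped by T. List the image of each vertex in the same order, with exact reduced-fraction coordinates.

T1 translate by (3, 4): (3, -3) → (6, 1); (-1, 1) → (2, 5); (1, 5) → (4, 9)
T2 translate by (3, 6): (6, 1) → (9, 7); (2, 5) → (5, 11); (4, 9) → (7, 15)
T3 shear: x ← x + 1·y: (9, 7) → (16, 7); (5, 11) → (16, 11); (7, 15) → (22, 15)
T4 scale by (2, 1): (16, 7) → (32, 7); (16, 11) → (32, 11); (22, 15) → (44, 15)
T5 translate by (5, -4): (32, 7) → (37, 3); (32, 11) → (37, 7); (44, 15) → (49, 11)

image vertices: (37, 3), (37, 7), (49, 11)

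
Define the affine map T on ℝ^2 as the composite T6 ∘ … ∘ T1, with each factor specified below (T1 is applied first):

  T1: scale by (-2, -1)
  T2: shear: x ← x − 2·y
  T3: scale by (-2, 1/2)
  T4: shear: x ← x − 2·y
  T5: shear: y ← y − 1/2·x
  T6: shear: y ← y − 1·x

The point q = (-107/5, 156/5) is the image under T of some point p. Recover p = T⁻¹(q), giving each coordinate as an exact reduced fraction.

p = (-4, 9/5)

T1 = [-2 0 0; 0 -1 0; 0 0 1]
T2·T1 = [-2 2 0; 0 -1 0; 0 0 1]
T3·…·T1 = [4 -4 0; 0 -1/2 0; 0 0 1]
T4·…·T1 = [4 -3 0; 0 -1/2 0; 0 0 1]
T5·…·T1 = [4 -3 0; -2 1 0; 0 0 1]
T6·…·T1 = [4 -3 0; -6 4 0; 0 0 1]
det M = -2; M⁻¹ = [-2 -3/2 0; -3 -2 0; 0 0 1]
M⁻¹ · (-107/5, 156/5)ᵀ = (-4, 9/5)ᵀ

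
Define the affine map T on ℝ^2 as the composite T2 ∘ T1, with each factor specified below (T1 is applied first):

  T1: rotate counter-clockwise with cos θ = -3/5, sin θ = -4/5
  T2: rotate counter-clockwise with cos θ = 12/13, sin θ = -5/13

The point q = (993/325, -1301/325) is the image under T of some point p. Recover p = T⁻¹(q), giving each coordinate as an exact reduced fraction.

T1 = [-3/5 4/5 0; -4/5 -3/5 0; 0 0 1]
T2·T1 = [-56/65 33/65 0; -33/65 -56/65 0; 0 0 1]
det M = 1; M⁻¹ = [-56/65 -33/65 0; 33/65 -56/65 0; 0 0 1]
M⁻¹ · (993/325, -1301/325)ᵀ = (-3/5, 5)ᵀ

p = (-3/5, 5)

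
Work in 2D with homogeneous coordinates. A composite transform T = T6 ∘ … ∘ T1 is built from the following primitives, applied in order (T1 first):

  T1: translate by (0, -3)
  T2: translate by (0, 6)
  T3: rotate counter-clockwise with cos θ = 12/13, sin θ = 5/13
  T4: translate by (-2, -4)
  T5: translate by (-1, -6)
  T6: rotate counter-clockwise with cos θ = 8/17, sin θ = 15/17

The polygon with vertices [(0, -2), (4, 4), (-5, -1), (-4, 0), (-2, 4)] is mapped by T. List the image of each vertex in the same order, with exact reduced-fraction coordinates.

image vertices: (1418/221, -1604/221), (14/17, -46/17), (1093/221, -2683/221), (894/221, -2442/221), (56/221, -1918/221)

T1 translate by (0, -3): (0, -2) → (0, -5); (4, 4) → (4, 1); (-5, -1) → (-5, -4); (-4, 0) → (-4, -3); (-2, 4) → (-2, 1)
T2 translate by (0, 6): (0, -5) → (0, 1); (4, 1) → (4, 7); (-5, -4) → (-5, 2); (-4, -3) → (-4, 3); (-2, 1) → (-2, 7)
T3 rotate counter-clockwise with cos θ = 12/13, sin θ = 5/13: (0, 1) → (-5/13, 12/13); (4, 7) → (1, 8); (-5, 2) → (-70/13, -1/13); (-4, 3) → (-63/13, 16/13); (-2, 7) → (-59/13, 74/13)
T4 translate by (-2, -4): (-5/13, 12/13) → (-31/13, -40/13); (1, 8) → (-1, 4); (-70/13, -1/13) → (-96/13, -53/13); (-63/13, 16/13) → (-89/13, -36/13); (-59/13, 74/13) → (-85/13, 22/13)
T5 translate by (-1, -6): (-31/13, -40/13) → (-44/13, -118/13); (-1, 4) → (-2, -2); (-96/13, -53/13) → (-109/13, -131/13); (-89/13, -36/13) → (-102/13, -114/13); (-85/13, 22/13) → (-98/13, -56/13)
T6 rotate counter-clockwise with cos θ = 8/17, sin θ = 15/17: (-44/13, -118/13) → (1418/221, -1604/221); (-2, -2) → (14/17, -46/17); (-109/13, -131/13) → (1093/221, -2683/221); (-102/13, -114/13) → (894/221, -2442/221); (-98/13, -56/13) → (56/221, -1918/221)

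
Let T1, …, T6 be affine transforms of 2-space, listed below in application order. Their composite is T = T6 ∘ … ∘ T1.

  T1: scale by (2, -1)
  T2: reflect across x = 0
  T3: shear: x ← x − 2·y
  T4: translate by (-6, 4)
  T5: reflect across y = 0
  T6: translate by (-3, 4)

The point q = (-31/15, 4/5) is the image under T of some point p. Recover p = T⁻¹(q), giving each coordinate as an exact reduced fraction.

T1 = [2 0 0; 0 -1 0; 0 0 1]
T2·T1 = [-2 0 0; 0 -1 0; 0 0 1]
T3·…·T1 = [-2 2 0; 0 -1 0; 0 0 1]
T4·…·T1 = [-2 2 -6; 0 -1 4; 0 0 1]
T5·…·T1 = [-2 2 -6; 0 1 -4; 0 0 1]
T6·…·T1 = [-2 2 -9; 0 1 0; 0 0 1]
det M = -2; M⁻¹ = [-1/2 1 -9/2; 0 1 0; 0 0 1]
M⁻¹ · (-31/15, 4/5)ᵀ = (-8/3, 4/5)ᵀ

p = (-8/3, 4/5)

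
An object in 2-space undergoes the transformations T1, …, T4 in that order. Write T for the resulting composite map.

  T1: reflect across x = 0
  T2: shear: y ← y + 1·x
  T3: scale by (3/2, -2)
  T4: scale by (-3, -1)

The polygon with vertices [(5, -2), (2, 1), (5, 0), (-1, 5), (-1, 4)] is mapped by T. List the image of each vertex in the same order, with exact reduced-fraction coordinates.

image vertices: (45/2, -14), (9, -2), (45/2, -10), (-9/2, 12), (-9/2, 10)

T1 reflect across x = 0: (5, -2) → (-5, -2); (2, 1) → (-2, 1); (5, 0) → (-5, 0); (-1, 5) → (1, 5); (-1, 4) → (1, 4)
T2 shear: y ← y + 1·x: (-5, -2) → (-5, -7); (-2, 1) → (-2, -1); (-5, 0) → (-5, -5); (1, 5) → (1, 6); (1, 4) → (1, 5)
T3 scale by (3/2, -2): (-5, -7) → (-15/2, 14); (-2, -1) → (-3, 2); (-5, -5) → (-15/2, 10); (1, 6) → (3/2, -12); (1, 5) → (3/2, -10)
T4 scale by (-3, -1): (-15/2, 14) → (45/2, -14); (-3, 2) → (9, -2); (-15/2, 10) → (45/2, -10); (3/2, -12) → (-9/2, 12); (3/2, -10) → (-9/2, 10)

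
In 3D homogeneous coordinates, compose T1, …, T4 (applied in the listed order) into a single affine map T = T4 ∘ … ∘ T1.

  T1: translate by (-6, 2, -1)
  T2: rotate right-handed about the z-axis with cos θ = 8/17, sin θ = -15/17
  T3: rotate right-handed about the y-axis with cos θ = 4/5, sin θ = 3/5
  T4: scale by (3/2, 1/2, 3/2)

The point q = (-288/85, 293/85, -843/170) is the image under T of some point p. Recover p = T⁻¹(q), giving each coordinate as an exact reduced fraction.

T1 = [1 0 0 -6; 0 1 0 2; 0 0 1 -1; 0 0 0 1]
T2·T1 = [8/17 15/17 0 -18/17; -15/17 8/17 0 106/17; 0 0 1 -1; 0 0 0 1]
T3·…·T1 = [32/85 12/17 3/5 -123/85; -15/17 8/17 0 106/17; -24/85 -9/17 4/5 -14/85; 0 0 0 1]
T4·…·T1 = [48/85 18/17 9/10 -369/170; -15/34 4/17 0 53/17; -36/85 -27/34 6/5 -21/85; 0 0 0 1]
det M = 9/8; M⁻¹ = [64/255 -30/17 -16/85 6; 8/17 16/17 -6/17 -2; 2/5 0 8/15 1; 0 0 0 1]
M⁻¹ · (-288/85, 293/85, -843/170)ᵀ = (0, 7/5, -3)ᵀ

p = (0, 7/5, -3)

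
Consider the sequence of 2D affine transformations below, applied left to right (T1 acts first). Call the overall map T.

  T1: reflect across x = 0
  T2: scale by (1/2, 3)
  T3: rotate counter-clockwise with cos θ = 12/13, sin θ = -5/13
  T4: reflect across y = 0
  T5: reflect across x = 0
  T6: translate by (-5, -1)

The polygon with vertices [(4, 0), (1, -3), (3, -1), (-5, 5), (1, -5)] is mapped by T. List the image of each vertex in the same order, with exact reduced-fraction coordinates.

T1 reflect across x = 0: (4, 0) → (-4, 0); (1, -3) → (-1, -3); (3, -1) → (-3, -1); (-5, 5) → (5, 5); (1, -5) → (-1, -5)
T2 scale by (1/2, 3): (-4, 0) → (-2, 0); (-1, -3) → (-1/2, -9); (-3, -1) → (-3/2, -3); (5, 5) → (5/2, 15); (-1, -5) → (-1/2, -15)
T3 rotate counter-clockwise with cos θ = 12/13, sin θ = -5/13: (-2, 0) → (-24/13, 10/13); (-1/2, -9) → (-51/13, -211/26); (-3/2, -3) → (-33/13, -57/26); (5/2, 15) → (105/13, 335/26); (-1/2, -15) → (-81/13, -355/26)
T4 reflect across y = 0: (-24/13, 10/13) → (-24/13, -10/13); (-51/13, -211/26) → (-51/13, 211/26); (-33/13, -57/26) → (-33/13, 57/26); (105/13, 335/26) → (105/13, -335/26); (-81/13, -355/26) → (-81/13, 355/26)
T5 reflect across x = 0: (-24/13, -10/13) → (24/13, -10/13); (-51/13, 211/26) → (51/13, 211/26); (-33/13, 57/26) → (33/13, 57/26); (105/13, -335/26) → (-105/13, -335/26); (-81/13, 355/26) → (81/13, 355/26)
T6 translate by (-5, -1): (24/13, -10/13) → (-41/13, -23/13); (51/13, 211/26) → (-14/13, 185/26); (33/13, 57/26) → (-32/13, 31/26); (-105/13, -335/26) → (-170/13, -361/26); (81/13, 355/26) → (16/13, 329/26)

image vertices: (-41/13, -23/13), (-14/13, 185/26), (-32/13, 31/26), (-170/13, -361/26), (16/13, 329/26)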